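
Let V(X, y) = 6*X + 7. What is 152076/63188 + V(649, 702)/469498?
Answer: 17911468559/7416659906 ≈ 2.4150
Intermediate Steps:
V(X, y) = 7 + 6*X
152076/63188 + V(649, 702)/469498 = 152076/63188 + (7 + 6*649)/469498 = 152076*(1/63188) + (7 + 3894)*(1/469498) = 38019/15797 + 3901*(1/469498) = 38019/15797 + 3901/469498 = 17911468559/7416659906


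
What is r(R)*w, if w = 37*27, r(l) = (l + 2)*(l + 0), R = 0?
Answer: 0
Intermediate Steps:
r(l) = l*(2 + l) (r(l) = (2 + l)*l = l*(2 + l))
w = 999
r(R)*w = (0*(2 + 0))*999 = (0*2)*999 = 0*999 = 0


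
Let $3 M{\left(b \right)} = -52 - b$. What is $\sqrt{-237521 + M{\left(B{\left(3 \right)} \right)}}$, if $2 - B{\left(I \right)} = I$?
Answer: $19 i \sqrt{658} \approx 487.38 i$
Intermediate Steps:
$B{\left(I \right)} = 2 - I$
$M{\left(b \right)} = - \frac{52}{3} - \frac{b}{3}$ ($M{\left(b \right)} = \frac{-52 - b}{3} = - \frac{52}{3} - \frac{b}{3}$)
$\sqrt{-237521 + M{\left(B{\left(3 \right)} \right)}} = \sqrt{-237521 - \left(\frac{52}{3} + \frac{2 - 3}{3}\right)} = \sqrt{-237521 - 17} = \sqrt{-237538} = 19 i \sqrt{658}$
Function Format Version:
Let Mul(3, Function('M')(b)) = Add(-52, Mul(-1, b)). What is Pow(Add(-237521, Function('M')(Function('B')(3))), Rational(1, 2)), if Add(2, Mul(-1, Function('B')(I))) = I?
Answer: Mul(19, I, Pow(658, Rational(1, 2))) ≈ Mul(487.38, I)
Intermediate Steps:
Function('B')(I) = Add(2, Mul(-1, I))
Function('M')(b) = Add(Rational(-52, 3), Mul(Rational(-1, 3), b)) (Function('M')(b) = Mul(Rational(1, 3), Add(-52, Mul(-1, b))) = Add(Rational(-52, 3), Mul(Rational(-1, 3), b)))
Pow(Add(-237521, Function('M')(Function('B')(3))), Rational(1, 2)) = Pow(Add(-237521, Add(Rational(-52, 3), Mul(Rational(-1, 3), Add(2, Mul(-1, 3))))), Rational(1, 2)) = Pow(Add(-237521, Add(Rational(-52, 3), Mul(Rational(-1, 3), Add(2, -3)))), Rational(1, 2)) = Pow(Add(-237521, Add(Rational(-52, 3), Mul(Rational(-1, 3), -1))), Rational(1, 2)) = Pow(Add(-237521, Add(Rational(-52, 3), Rational(1, 3))), Rational(1, 2)) = Pow(Add(-237521, -17), Rational(1, 2)) = Pow(-237538, Rational(1, 2)) = Mul(19, I, Pow(658, Rational(1, 2)))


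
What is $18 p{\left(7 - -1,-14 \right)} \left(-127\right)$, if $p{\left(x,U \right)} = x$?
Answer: $-18288$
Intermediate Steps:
$18 p{\left(7 - -1,-14 \right)} \left(-127\right) = 18 \left(7 - -1\right) \left(-127\right) = 18 \left(7 + 1\right) \left(-127\right) = 18 \cdot 8 \left(-127\right) = 144 \left(-127\right) = -18288$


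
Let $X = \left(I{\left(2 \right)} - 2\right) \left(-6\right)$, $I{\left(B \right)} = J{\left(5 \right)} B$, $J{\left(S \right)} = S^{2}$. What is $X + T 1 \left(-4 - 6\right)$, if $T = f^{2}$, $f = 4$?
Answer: $-448$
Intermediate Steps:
$I{\left(B \right)} = 25 B$ ($I{\left(B \right)} = 5^{2} B = 25 B$)
$T = 16$ ($T = 4^{2} = 16$)
$X = -288$ ($X = \left(25 \cdot 2 - 2\right) \left(-6\right) = \left(50 - 2\right) \left(-6\right) = 48 \left(-6\right) = -288$)
$X + T 1 \left(-4 - 6\right) = -288 + 16 \cdot 1 \left(-4 - 6\right) = -288 + 16 \cdot 1 \left(-10\right) = -288 + 16 \left(-10\right) = -288 - 160 = -448$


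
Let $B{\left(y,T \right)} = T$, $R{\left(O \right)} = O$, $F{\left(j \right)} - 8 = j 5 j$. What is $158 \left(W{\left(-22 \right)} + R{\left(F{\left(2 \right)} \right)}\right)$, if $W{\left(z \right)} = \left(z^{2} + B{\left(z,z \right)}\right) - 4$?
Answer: $76788$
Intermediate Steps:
$F{\left(j \right)} = 8 + 5 j^{2}$ ($F{\left(j \right)} = 8 + j 5 j = 8 + 5 j j = 8 + 5 j^{2}$)
$W{\left(z \right)} = -4 + z + z^{2}$ ($W{\left(z \right)} = \left(z^{2} + z\right) - 4 = \left(z + z^{2}\right) - 4 = -4 + z + z^{2}$)
$158 \left(W{\left(-22 \right)} + R{\left(F{\left(2 \right)} \right)}\right) = 158 \left(\left(-4 - 22 + \left(-22\right)^{2}\right) + \left(8 + 5 \cdot 2^{2}\right)\right) = 158 \left(\left(-4 - 22 + 484\right) + \left(8 + 5 \cdot 4\right)\right) = 158 \left(458 + \left(8 + 20\right)\right) = 158 \left(458 + 28\right) = 158 \cdot 486 = 76788$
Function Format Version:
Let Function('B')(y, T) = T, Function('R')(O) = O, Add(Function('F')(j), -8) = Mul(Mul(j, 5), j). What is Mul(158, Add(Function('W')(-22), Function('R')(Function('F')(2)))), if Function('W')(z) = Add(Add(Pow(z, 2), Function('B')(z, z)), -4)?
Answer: 76788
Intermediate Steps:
Function('F')(j) = Add(8, Mul(5, Pow(j, 2))) (Function('F')(j) = Add(8, Mul(Mul(j, 5), j)) = Add(8, Mul(Mul(5, j), j)) = Add(8, Mul(5, Pow(j, 2))))
Function('W')(z) = Add(-4, z, Pow(z, 2)) (Function('W')(z) = Add(Add(Pow(z, 2), z), -4) = Add(Add(z, Pow(z, 2)), -4) = Add(-4, z, Pow(z, 2)))
Mul(158, Add(Function('W')(-22), Function('R')(Function('F')(2)))) = Mul(158, Add(Add(-4, -22, Pow(-22, 2)), Add(8, Mul(5, Pow(2, 2))))) = Mul(158, Add(Add(-4, -22, 484), Add(8, Mul(5, 4)))) = Mul(158, Add(458, Add(8, 20))) = Mul(158, Add(458, 28)) = Mul(158, 486) = 76788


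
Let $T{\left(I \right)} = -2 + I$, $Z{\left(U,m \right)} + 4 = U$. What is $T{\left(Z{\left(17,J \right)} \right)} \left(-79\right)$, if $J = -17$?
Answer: $-869$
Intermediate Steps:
$Z{\left(U,m \right)} = -4 + U$
$T{\left(Z{\left(17,J \right)} \right)} \left(-79\right) = \left(-2 + \left(-4 + 17\right)\right) \left(-79\right) = \left(-2 + 13\right) \left(-79\right) = 11 \left(-79\right) = -869$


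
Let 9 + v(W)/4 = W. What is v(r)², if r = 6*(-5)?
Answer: 24336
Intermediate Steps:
r = -30
v(W) = -36 + 4*W
v(r)² = (-36 + 4*(-30))² = (-36 - 120)² = (-156)² = 24336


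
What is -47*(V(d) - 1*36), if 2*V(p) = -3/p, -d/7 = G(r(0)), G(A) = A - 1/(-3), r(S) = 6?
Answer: 449649/266 ≈ 1690.4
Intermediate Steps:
G(A) = 1/3 + A (G(A) = A - 1*(-1/3) = A + 1/3 = 1/3 + A)
d = -133/3 (d = -7*(1/3 + 6) = -7*19/3 = -133/3 ≈ -44.333)
V(p) = -3/(2*p) (V(p) = (-3/p)/2 = -3/(2*p))
-47*(V(d) - 1*36) = -47*(-3/(2*(-133/3)) - 1*36) = -47*(-3/2*(-3/133) - 36) = -47*(9/266 - 36) = -47*(-9567/266) = 449649/266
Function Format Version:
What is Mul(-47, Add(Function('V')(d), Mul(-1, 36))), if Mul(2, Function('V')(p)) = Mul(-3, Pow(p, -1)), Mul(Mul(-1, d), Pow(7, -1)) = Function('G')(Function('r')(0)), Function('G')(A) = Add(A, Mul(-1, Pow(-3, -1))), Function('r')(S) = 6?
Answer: Rational(449649, 266) ≈ 1690.4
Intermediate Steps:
Function('G')(A) = Add(Rational(1, 3), A) (Function('G')(A) = Add(A, Mul(-1, Rational(-1, 3))) = Add(A, Rational(1, 3)) = Add(Rational(1, 3), A))
d = Rational(-133, 3) (d = Mul(-7, Add(Rational(1, 3), 6)) = Mul(-7, Rational(19, 3)) = Rational(-133, 3) ≈ -44.333)
Function('V')(p) = Mul(Rational(-3, 2), Pow(p, -1)) (Function('V')(p) = Mul(Rational(1, 2), Mul(-3, Pow(p, -1))) = Mul(Rational(-3, 2), Pow(p, -1)))
Mul(-47, Add(Function('V')(d), Mul(-1, 36))) = Mul(-47, Add(Mul(Rational(-3, 2), Pow(Rational(-133, 3), -1)), Mul(-1, 36))) = Mul(-47, Add(Mul(Rational(-3, 2), Rational(-3, 133)), -36)) = Mul(-47, Add(Rational(9, 266), -36)) = Mul(-47, Rational(-9567, 266)) = Rational(449649, 266)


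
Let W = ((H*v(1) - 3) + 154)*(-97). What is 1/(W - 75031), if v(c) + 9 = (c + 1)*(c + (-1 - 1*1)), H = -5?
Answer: -1/95013 ≈ -1.0525e-5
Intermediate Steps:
v(c) = -9 + (1 + c)*(-2 + c) (v(c) = -9 + (c + 1)*(c + (-1 - 1*1)) = -9 + (1 + c)*(c + (-1 - 1)) = -9 + (1 + c)*(c - 2) = -9 + (1 + c)*(-2 + c))
W = -19982 (W = ((-5*(-11 + 1² - 1*1) - 3) + 154)*(-97) = ((-5*(-11 + 1 - 1) - 3) + 154)*(-97) = ((-5*(-11) - 3) + 154)*(-97) = ((55 - 3) + 154)*(-97) = (52 + 154)*(-97) = 206*(-97) = -19982)
1/(W - 75031) = 1/(-19982 - 75031) = 1/(-95013) = -1/95013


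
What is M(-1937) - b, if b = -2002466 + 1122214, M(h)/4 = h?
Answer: 872504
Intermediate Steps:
M(h) = 4*h
b = -880252
M(-1937) - b = 4*(-1937) - 1*(-880252) = -7748 + 880252 = 872504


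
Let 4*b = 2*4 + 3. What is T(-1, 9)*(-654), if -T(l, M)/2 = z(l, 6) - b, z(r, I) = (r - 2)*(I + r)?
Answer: -23217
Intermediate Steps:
b = 11/4 (b = (2*4 + 3)/4 = (8 + 3)/4 = (¼)*11 = 11/4 ≈ 2.7500)
z(r, I) = (-2 + r)*(I + r)
T(l, M) = 59/2 - 8*l - 2*l² (T(l, M) = -2*((l² - 2*6 - 2*l + 6*l) - 1*11/4) = -2*((l² - 12 - 2*l + 6*l) - 11/4) = -2*((-12 + l² + 4*l) - 11/4) = -2*(-59/4 + l² + 4*l) = 59/2 - 8*l - 2*l²)
T(-1, 9)*(-654) = (59/2 - 8*(-1) - 2*(-1)²)*(-654) = (59/2 + 8 - 2*1)*(-654) = (59/2 + 8 - 2)*(-654) = (71/2)*(-654) = -23217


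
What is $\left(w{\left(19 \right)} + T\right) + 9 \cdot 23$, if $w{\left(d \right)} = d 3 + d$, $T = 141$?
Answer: $424$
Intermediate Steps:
$w{\left(d \right)} = 4 d$ ($w{\left(d \right)} = 3 d + d = 4 d$)
$\left(w{\left(19 \right)} + T\right) + 9 \cdot 23 = \left(4 \cdot 19 + 141\right) + 9 \cdot 23 = \left(76 + 141\right) + 207 = 217 + 207 = 424$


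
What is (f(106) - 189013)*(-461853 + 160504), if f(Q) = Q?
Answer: 56926935543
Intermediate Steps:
(f(106) - 189013)*(-461853 + 160504) = (106 - 189013)*(-461853 + 160504) = -188907*(-301349) = 56926935543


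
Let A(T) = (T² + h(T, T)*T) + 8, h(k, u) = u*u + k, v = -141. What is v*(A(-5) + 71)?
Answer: -564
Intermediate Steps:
h(k, u) = k + u² (h(k, u) = u² + k = k + u²)
A(T) = 8 + T² + T*(T + T²) (A(T) = (T² + (T + T²)*T) + 8 = (T² + T*(T + T²)) + 8 = 8 + T² + T*(T + T²))
v*(A(-5) + 71) = -141*((8 + (-5)³ + 2*(-5)²) + 71) = -141*((8 - 125 + 2*25) + 71) = -141*((8 - 125 + 50) + 71) = -141*(-67 + 71) = -141*4 = -564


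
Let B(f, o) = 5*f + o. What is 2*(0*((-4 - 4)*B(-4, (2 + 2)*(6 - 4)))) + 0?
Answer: 0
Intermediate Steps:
B(f, o) = o + 5*f
2*(0*((-4 - 4)*B(-4, (2 + 2)*(6 - 4)))) + 0 = 2*(0*((-4 - 4)*((2 + 2)*(6 - 4) + 5*(-4)))) + 0 = 2*(0*(-8*(4*2 - 20))) + 0 = 2*(0*(-8*(8 - 20))) + 0 = 2*(0*(-8*(-12))) + 0 = 2*(0*96) + 0 = 2*0 + 0 = 0 + 0 = 0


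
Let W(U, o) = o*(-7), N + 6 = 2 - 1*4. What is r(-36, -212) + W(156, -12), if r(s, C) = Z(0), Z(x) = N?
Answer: 76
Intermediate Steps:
N = -8 (N = -6 + (2 - 1*4) = -6 + (2 - 4) = -6 - 2 = -8)
Z(x) = -8
W(U, o) = -7*o
r(s, C) = -8
r(-36, -212) + W(156, -12) = -8 - 7*(-12) = -8 + 84 = 76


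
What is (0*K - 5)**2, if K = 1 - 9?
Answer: 25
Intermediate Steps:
K = -8
(0*K - 5)**2 = (0*(-8) - 5)**2 = (0 - 5)**2 = (-5)**2 = 25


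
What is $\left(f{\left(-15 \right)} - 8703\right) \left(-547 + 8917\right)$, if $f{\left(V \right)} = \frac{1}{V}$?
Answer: $-72844668$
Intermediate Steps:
$\left(f{\left(-15 \right)} - 8703\right) \left(-547 + 8917\right) = \left(\frac{1}{-15} - 8703\right) \left(-547 + 8917\right) = \left(- \frac{1}{15} - 8703\right) 8370 = \left(- \frac{130546}{15}\right) 8370 = -72844668$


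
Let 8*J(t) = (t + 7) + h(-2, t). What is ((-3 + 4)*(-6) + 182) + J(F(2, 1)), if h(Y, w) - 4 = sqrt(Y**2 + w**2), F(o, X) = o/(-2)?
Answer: 709/4 + sqrt(5)/8 ≈ 177.53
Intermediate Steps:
F(o, X) = -o/2 (F(o, X) = o*(-1/2) = -o/2)
h(Y, w) = 4 + sqrt(Y**2 + w**2)
J(t) = 11/8 + t/8 + sqrt(4 + t**2)/8 (J(t) = ((t + 7) + (4 + sqrt((-2)**2 + t**2)))/8 = ((7 + t) + (4 + sqrt(4 + t**2)))/8 = (11 + t + sqrt(4 + t**2))/8 = 11/8 + t/8 + sqrt(4 + t**2)/8)
((-3 + 4)*(-6) + 182) + J(F(2, 1)) = ((-3 + 4)*(-6) + 182) + (11/8 + (-1/2*2)/8 + sqrt(4 + (-1/2*2)**2)/8) = (1*(-6) + 182) + (11/8 + (1/8)*(-1) + sqrt(4 + (-1)**2)/8) = (-6 + 182) + (11/8 - 1/8 + sqrt(4 + 1)/8) = 176 + (11/8 - 1/8 + sqrt(5)/8) = 176 + (5/4 + sqrt(5)/8) = 709/4 + sqrt(5)/8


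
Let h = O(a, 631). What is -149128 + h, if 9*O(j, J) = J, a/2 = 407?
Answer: -1341521/9 ≈ -1.4906e+5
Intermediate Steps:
a = 814 (a = 2*407 = 814)
O(j, J) = J/9
h = 631/9 (h = (1/9)*631 = 631/9 ≈ 70.111)
-149128 + h = -149128 + 631/9 = -1341521/9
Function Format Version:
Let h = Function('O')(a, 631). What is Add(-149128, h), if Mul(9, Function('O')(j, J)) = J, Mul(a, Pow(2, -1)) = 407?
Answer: Rational(-1341521, 9) ≈ -1.4906e+5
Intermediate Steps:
a = 814 (a = Mul(2, 407) = 814)
Function('O')(j, J) = Mul(Rational(1, 9), J)
h = Rational(631, 9) (h = Mul(Rational(1, 9), 631) = Rational(631, 9) ≈ 70.111)
Add(-149128, h) = Add(-149128, Rational(631, 9)) = Rational(-1341521, 9)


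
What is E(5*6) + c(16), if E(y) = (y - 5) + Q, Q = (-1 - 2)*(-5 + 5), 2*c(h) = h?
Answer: 33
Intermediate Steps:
c(h) = h/2
Q = 0 (Q = -3*0 = 0)
E(y) = -5 + y (E(y) = (y - 5) + 0 = (-5 + y) + 0 = -5 + y)
E(5*6) + c(16) = (-5 + 5*6) + (½)*16 = (-5 + 30) + 8 = 25 + 8 = 33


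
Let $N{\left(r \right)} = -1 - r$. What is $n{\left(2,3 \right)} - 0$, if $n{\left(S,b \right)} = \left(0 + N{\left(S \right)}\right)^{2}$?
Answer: $9$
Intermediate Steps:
$n{\left(S,b \right)} = \left(-1 - S\right)^{2}$ ($n{\left(S,b \right)} = \left(0 - \left(1 + S\right)\right)^{2} = \left(-1 - S\right)^{2}$)
$n{\left(2,3 \right)} - 0 = \left(1 + 2\right)^{2} - 0 = 3^{2} + 0 = 9 + 0 = 9$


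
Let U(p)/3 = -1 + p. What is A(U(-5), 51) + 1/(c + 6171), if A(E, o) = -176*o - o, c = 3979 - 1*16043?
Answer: -53196112/5893 ≈ -9027.0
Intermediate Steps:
c = -12064 (c = 3979 - 16043 = -12064)
U(p) = -3 + 3*p (U(p) = 3*(-1 + p) = -3 + 3*p)
A(E, o) = -177*o
A(U(-5), 51) + 1/(c + 6171) = -177*51 + 1/(-12064 + 6171) = -9027 + 1/(-5893) = -9027 - 1/5893 = -53196112/5893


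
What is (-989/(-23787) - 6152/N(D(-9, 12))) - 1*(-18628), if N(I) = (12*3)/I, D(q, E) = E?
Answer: 394326017/23787 ≈ 16577.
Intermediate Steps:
N(I) = 36/I
(-989/(-23787) - 6152/N(D(-9, 12))) - 1*(-18628) = (-989/(-23787) - 6152/(36/12)) - 1*(-18628) = (-989*(-1/23787) - 6152/(36*(1/12))) + 18628 = (989/23787 - 6152/3) + 18628 = -48778219/23787 + 18628 = 394326017/23787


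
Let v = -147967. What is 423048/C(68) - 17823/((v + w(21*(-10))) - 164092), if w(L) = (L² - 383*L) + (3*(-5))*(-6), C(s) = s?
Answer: 19824226509/3186463 ≈ 6221.4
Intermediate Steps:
w(L) = 90 + L² - 383*L (w(L) = (L² - 383*L) - 15*(-6) = (L² - 383*L) + 90 = 90 + L² - 383*L)
423048/C(68) - 17823/((v + w(21*(-10))) - 164092) = 423048/68 - 17823/((-147967 + (90 + (21*(-10))² - 8043*(-10))) - 164092) = 423048*(1/68) - 17823/((-147967 + (90 + (-210)² - 383*(-210))) - 164092) = 105762/17 - 17823/((-147967 + (90 + 44100 + 80430)) - 164092) = 105762/17 - 17823/((-147967 + 124620) - 164092) = 105762/17 - 17823/(-23347 - 164092) = 105762/17 - 17823/(-187439) = 105762/17 - 17823*(-1/187439) = 105762/17 + 17823/187439 = 19824226509/3186463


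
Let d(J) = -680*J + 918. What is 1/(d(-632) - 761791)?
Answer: -1/331113 ≈ -3.0201e-6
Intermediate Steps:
d(J) = 918 - 680*J
1/(d(-632) - 761791) = 1/((918 - 680*(-632)) - 761791) = 1/((918 + 429760) - 761791) = 1/(430678 - 761791) = 1/(-331113) = -1/331113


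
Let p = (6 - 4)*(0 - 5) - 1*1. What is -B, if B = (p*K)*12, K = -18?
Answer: -2376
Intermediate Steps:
p = -11 (p = 2*(-5) - 1 = -10 - 1 = -11)
B = 2376 (B = -11*(-18)*12 = 198*12 = 2376)
-B = -1*2376 = -2376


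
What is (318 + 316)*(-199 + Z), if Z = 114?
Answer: -53890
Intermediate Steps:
(318 + 316)*(-199 + Z) = (318 + 316)*(-199 + 114) = 634*(-85) = -53890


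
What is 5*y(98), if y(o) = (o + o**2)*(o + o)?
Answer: 9507960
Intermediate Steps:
y(o) = 2*o*(o + o**2) (y(o) = (o + o**2)*(2*o) = 2*o*(o + o**2))
5*y(98) = 5*(2*98**2*(1 + 98)) = 5*(2*9604*99) = 5*1901592 = 9507960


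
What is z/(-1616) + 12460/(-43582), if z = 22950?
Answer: -36440795/2515304 ≈ -14.488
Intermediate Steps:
z/(-1616) + 12460/(-43582) = 22950/(-1616) + 12460/(-43582) = 22950*(-1/1616) + 12460*(-1/43582) = -11475/808 - 890/3113 = -36440795/2515304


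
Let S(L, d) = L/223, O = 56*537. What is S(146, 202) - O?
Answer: -6705910/223 ≈ -30071.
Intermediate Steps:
O = 30072
S(L, d) = L/223 (S(L, d) = L*(1/223) = L/223)
S(146, 202) - O = (1/223)*146 - 1*30072 = 146/223 - 30072 = -6705910/223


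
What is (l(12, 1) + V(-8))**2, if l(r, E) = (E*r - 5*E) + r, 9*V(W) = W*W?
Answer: 55225/81 ≈ 681.79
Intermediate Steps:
V(W) = W**2/9 (V(W) = (W*W)/9 = W**2/9)
l(r, E) = r - 5*E + E*r (l(r, E) = (-5*E + E*r) + r = r - 5*E + E*r)
(l(12, 1) + V(-8))**2 = ((12 - 5*1 + 1*12) + (1/9)*(-8)**2)**2 = ((12 - 5 + 12) + (1/9)*64)**2 = (19 + 64/9)**2 = (235/9)**2 = 55225/81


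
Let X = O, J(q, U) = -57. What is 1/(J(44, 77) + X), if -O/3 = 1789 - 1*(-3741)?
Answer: -1/16647 ≈ -6.0071e-5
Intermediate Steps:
O = -16590 (O = -3*(1789 - 1*(-3741)) = -3*(1789 + 3741) = -3*5530 = -16590)
X = -16590
1/(J(44, 77) + X) = 1/(-57 - 16590) = 1/(-16647) = -1/16647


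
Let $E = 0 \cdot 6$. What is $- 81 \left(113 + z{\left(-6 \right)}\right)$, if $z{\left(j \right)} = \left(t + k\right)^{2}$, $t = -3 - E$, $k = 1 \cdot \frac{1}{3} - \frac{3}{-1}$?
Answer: $-9162$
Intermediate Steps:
$E = 0$
$k = \frac{10}{3}$ ($k = 1 \cdot \frac{1}{3} - -3 = \frac{1}{3} + 3 = \frac{10}{3} \approx 3.3333$)
$t = -3$ ($t = -3 - 0 = -3 + 0 = -3$)
$z{\left(j \right)} = \frac{1}{9}$ ($z{\left(j \right)} = \left(-3 + \frac{10}{3}\right)^{2} = \left(\frac{1}{3}\right)^{2} = \frac{1}{9}$)
$- 81 \left(113 + z{\left(-6 \right)}\right) = - 81 \left(113 + \frac{1}{9}\right) = \left(-81\right) \frac{1018}{9} = -9162$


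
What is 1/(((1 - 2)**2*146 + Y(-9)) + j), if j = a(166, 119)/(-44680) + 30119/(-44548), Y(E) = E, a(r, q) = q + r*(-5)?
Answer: 497601160/67842848097 ≈ 0.0073346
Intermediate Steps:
a(r, q) = q - 5*r
j = -328510823/497601160 (j = (119 - 5*166)/(-44680) + 30119/(-44548) = (119 - 830)*(-1/44680) + 30119*(-1/44548) = -711*(-1/44680) - 30119/44548 = 711/44680 - 30119/44548 = -328510823/497601160 ≈ -0.66019)
1/(((1 - 2)**2*146 + Y(-9)) + j) = 1/(((1 - 2)**2*146 - 9) - 328510823/497601160) = 1/(((-1)**2*146 - 9) - 328510823/497601160) = 1/((1*146 - 9) - 328510823/497601160) = 1/((146 - 9) - 328510823/497601160) = 1/(137 - 328510823/497601160) = 1/(67842848097/497601160) = 497601160/67842848097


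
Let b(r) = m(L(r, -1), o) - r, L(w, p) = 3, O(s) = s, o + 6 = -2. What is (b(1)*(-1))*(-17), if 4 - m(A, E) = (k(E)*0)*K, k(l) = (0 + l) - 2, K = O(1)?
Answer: 51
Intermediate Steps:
o = -8 (o = -6 - 2 = -8)
K = 1
k(l) = -2 + l (k(l) = l - 2 = -2 + l)
m(A, E) = 4 (m(A, E) = 4 - (-2 + E)*0 = 4 - 0 = 4 - 1*0 = 4 + 0 = 4)
b(r) = 4 - r
(b(1)*(-1))*(-17) = ((4 - 1*1)*(-1))*(-17) = ((4 - 1)*(-1))*(-17) = (3*(-1))*(-17) = -3*(-17) = 51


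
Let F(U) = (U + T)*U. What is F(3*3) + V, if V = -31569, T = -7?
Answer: -31551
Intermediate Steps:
F(U) = U*(-7 + U) (F(U) = (U - 7)*U = (-7 + U)*U = U*(-7 + U))
F(3*3) + V = (3*3)*(-7 + 3*3) - 31569 = 9*(-7 + 9) - 31569 = 9*2 - 31569 = 18 - 31569 = -31551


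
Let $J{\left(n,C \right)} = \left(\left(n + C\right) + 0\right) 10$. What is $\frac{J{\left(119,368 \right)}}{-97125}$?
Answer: $- \frac{974}{19425} \approx -0.050142$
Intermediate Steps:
$J{\left(n,C \right)} = 10 C + 10 n$ ($J{\left(n,C \right)} = \left(\left(C + n\right) + 0\right) 10 = \left(C + n\right) 10 = 10 C + 10 n$)
$\frac{J{\left(119,368 \right)}}{-97125} = \frac{10 \cdot 368 + 10 \cdot 119}{-97125} = \left(3680 + 1190\right) \left(- \frac{1}{97125}\right) = 4870 \left(- \frac{1}{97125}\right) = - \frac{974}{19425}$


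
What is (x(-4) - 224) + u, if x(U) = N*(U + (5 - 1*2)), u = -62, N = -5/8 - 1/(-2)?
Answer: -2287/8 ≈ -285.88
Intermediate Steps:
N = -⅛ (N = -5*⅛ - 1*(-½) = -5/8 + ½ = -⅛ ≈ -0.12500)
x(U) = -3/8 - U/8 (x(U) = -(U + (5 - 1*2))/8 = -(U + (5 - 2))/8 = -(U + 3)/8 = -(3 + U)/8 = -3/8 - U/8)
(x(-4) - 224) + u = ((-3/8 - ⅛*(-4)) - 224) - 62 = ((-3/8 + ½) - 224) - 62 = (⅛ - 224) - 62 = -1791/8 - 62 = -2287/8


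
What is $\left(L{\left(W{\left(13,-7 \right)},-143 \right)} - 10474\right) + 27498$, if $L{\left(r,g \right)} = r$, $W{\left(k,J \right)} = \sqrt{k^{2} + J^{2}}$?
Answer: $17024 + \sqrt{218} \approx 17039.0$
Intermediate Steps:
$W{\left(k,J \right)} = \sqrt{J^{2} + k^{2}}$
$\left(L{\left(W{\left(13,-7 \right)},-143 \right)} - 10474\right) + 27498 = \left(\sqrt{\left(-7\right)^{2} + 13^{2}} - 10474\right) + 27498 = \left(\sqrt{49 + 169} - 10474\right) + 27498 = \left(\sqrt{218} - 10474\right) + 27498 = \left(-10474 + \sqrt{218}\right) + 27498 = 17024 + \sqrt{218}$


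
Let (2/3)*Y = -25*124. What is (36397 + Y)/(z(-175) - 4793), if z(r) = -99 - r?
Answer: -599/89 ≈ -6.7303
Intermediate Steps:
Y = -4650 (Y = 3*(-25*124)/2 = (3/2)*(-3100) = -4650)
(36397 + Y)/(z(-175) - 4793) = (36397 - 4650)/((-99 - 1*(-175)) - 4793) = 31747/((-99 + 175) - 4793) = 31747/(76 - 4793) = 31747/(-4717) = 31747*(-1/4717) = -599/89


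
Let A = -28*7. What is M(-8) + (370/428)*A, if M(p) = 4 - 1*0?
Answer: -17702/107 ≈ -165.44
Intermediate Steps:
A = -196
M(p) = 4 (M(p) = 4 + 0 = 4)
M(-8) + (370/428)*A = 4 + (370/428)*(-196) = 4 + (370*(1/428))*(-196) = 4 + (185/214)*(-196) = 4 - 18130/107 = -17702/107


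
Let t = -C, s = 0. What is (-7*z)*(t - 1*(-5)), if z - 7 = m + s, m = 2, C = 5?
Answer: 0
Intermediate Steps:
t = -5 (t = -1*5 = -5)
z = 9 (z = 7 + (2 + 0) = 7 + 2 = 9)
(-7*z)*(t - 1*(-5)) = (-7*9)*(-5 - 1*(-5)) = -63*(-5 + 5) = -63*0 = 0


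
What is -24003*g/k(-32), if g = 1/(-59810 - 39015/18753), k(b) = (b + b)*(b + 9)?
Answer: 150042753/550359183680 ≈ 0.00027263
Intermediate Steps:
k(b) = 2*b*(9 + b) (k(b) = (2*b)*(9 + b) = 2*b*(9 + b))
g = -6251/373885315 (g = 1/(-59810 - 39015*1/18753) = 1/(-59810 - 13005/6251) = 1/(-373885315/6251) = -6251/373885315 ≈ -1.6719e-5)
-24003*g/k(-32) = -24003*6251/(23928660160*(9 - 32)) = -24003/((2*(-32)*(-23))*(-373885315/6251)) = -24003/(1472*(-373885315/6251)) = -24003/(-550359183680/6251) = -24003*(-6251/550359183680) = 150042753/550359183680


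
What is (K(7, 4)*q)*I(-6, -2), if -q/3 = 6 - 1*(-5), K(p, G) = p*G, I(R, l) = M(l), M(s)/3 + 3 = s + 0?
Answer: 13860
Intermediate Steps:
M(s) = -9 + 3*s (M(s) = -9 + 3*(s + 0) = -9 + 3*s)
I(R, l) = -9 + 3*l
K(p, G) = G*p
q = -33 (q = -3*(6 - 1*(-5)) = -3*(6 + 5) = -3*11 = -33)
(K(7, 4)*q)*I(-6, -2) = ((4*7)*(-33))*(-9 + 3*(-2)) = (28*(-33))*(-9 - 6) = -924*(-15) = 13860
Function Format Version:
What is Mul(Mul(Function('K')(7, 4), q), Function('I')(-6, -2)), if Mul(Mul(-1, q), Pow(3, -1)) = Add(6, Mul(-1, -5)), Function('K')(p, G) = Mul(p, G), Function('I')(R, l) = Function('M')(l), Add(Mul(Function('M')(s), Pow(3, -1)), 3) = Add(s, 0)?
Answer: 13860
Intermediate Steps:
Function('M')(s) = Add(-9, Mul(3, s)) (Function('M')(s) = Add(-9, Mul(3, Add(s, 0))) = Add(-9, Mul(3, s)))
Function('I')(R, l) = Add(-9, Mul(3, l))
Function('K')(p, G) = Mul(G, p)
q = -33 (q = Mul(-3, Add(6, Mul(-1, -5))) = Mul(-3, Add(6, 5)) = Mul(-3, 11) = -33)
Mul(Mul(Function('K')(7, 4), q), Function('I')(-6, -2)) = Mul(Mul(Mul(4, 7), -33), Add(-9, Mul(3, -2))) = Mul(Mul(28, -33), Add(-9, -6)) = Mul(-924, -15) = 13860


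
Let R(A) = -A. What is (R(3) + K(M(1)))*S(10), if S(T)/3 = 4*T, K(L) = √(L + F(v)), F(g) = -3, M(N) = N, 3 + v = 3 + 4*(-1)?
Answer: -360 + 120*I*√2 ≈ -360.0 + 169.71*I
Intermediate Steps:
v = -4 (v = -3 + (3 + 4*(-1)) = -3 + (3 - 4) = -3 - 1 = -4)
K(L) = √(-3 + L) (K(L) = √(L - 3) = √(-3 + L))
S(T) = 12*T (S(T) = 3*(4*T) = 12*T)
(R(3) + K(M(1)))*S(10) = (-1*3 + √(-3 + 1))*(12*10) = (-3 + √(-2))*120 = (-3 + I*√2)*120 = -360 + 120*I*√2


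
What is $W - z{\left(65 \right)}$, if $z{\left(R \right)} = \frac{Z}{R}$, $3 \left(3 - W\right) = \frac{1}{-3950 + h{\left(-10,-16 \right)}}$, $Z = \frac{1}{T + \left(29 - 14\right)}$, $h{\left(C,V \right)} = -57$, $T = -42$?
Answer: $\frac{21101447}{7032285} \approx 3.0007$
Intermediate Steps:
$Z = - \frac{1}{27}$ ($Z = \frac{1}{-42 + \left(29 - 14\right)} = \frac{1}{-42 + 15} = \frac{1}{-27} = - \frac{1}{27} \approx -0.037037$)
$W = \frac{36064}{12021}$ ($W = 3 - \frac{1}{3 \left(-3950 - 57\right)} = 3 - \frac{1}{3 \left(-4007\right)} = 3 - - \frac{1}{12021} = 3 + \frac{1}{12021} = \frac{36064}{12021} \approx 3.0001$)
$z{\left(R \right)} = - \frac{1}{27 R}$
$W - z{\left(65 \right)} = \frac{36064}{12021} - - \frac{1}{27 \cdot 65} = \frac{36064}{12021} - \left(- \frac{1}{27}\right) \frac{1}{65} = \frac{36064}{12021} - - \frac{1}{1755} = \frac{36064}{12021} + \frac{1}{1755} = \frac{21101447}{7032285}$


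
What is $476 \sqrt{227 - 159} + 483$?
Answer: $483 + 952 \sqrt{17} \approx 4408.2$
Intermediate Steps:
$476 \sqrt{227 - 159} + 483 = 476 \sqrt{68} + 483 = 476 \cdot 2 \sqrt{17} + 483 = 952 \sqrt{17} + 483 = 483 + 952 \sqrt{17}$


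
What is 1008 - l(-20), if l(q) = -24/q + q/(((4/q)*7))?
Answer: 34738/35 ≈ 992.51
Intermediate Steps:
l(q) = -24/q + q²/28 (l(q) = -24/q + q/((28/q)) = -24/q + q*(q/28) = -24/q + q²/28)
1008 - l(-20) = 1008 - (-672 + (-20)³)/(28*(-20)) = 1008 - (-1)*(-672 - 8000)/(28*20) = 1008 - (-1)*(-8672)/(28*20) = 1008 - 1*542/35 = 1008 - 542/35 = 34738/35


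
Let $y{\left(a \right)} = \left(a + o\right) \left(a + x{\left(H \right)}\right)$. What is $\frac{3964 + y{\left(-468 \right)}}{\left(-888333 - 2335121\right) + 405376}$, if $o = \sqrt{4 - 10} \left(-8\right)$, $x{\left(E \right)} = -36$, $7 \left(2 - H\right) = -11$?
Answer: $- \frac{119918}{1409039} - \frac{2016 i \sqrt{6}}{1409039} \approx -0.085106 - 0.0035046 i$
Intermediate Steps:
$H = \frac{25}{7}$ ($H = 2 - - \frac{11}{7} = 2 + \frac{11}{7} = \frac{25}{7} \approx 3.5714$)
$o = - 8 i \sqrt{6}$ ($o = \sqrt{-6} \left(-8\right) = i \sqrt{6} \left(-8\right) = - 8 i \sqrt{6} \approx - 19.596 i$)
$y{\left(a \right)} = \left(-36 + a\right) \left(a - 8 i \sqrt{6}\right)$ ($y{\left(a \right)} = \left(a - 8 i \sqrt{6}\right) \left(a - 36\right) = \left(a - 8 i \sqrt{6}\right) \left(-36 + a\right) = \left(-36 + a\right) \left(a - 8 i \sqrt{6}\right)$)
$\frac{3964 + y{\left(-468 \right)}}{\left(-888333 - 2335121\right) + 405376} = \frac{3964 + \left(\left(-468\right)^{2} - -16848 + 288 i \sqrt{6} - 8 i \left(-468\right) \sqrt{6}\right)}{\left(-888333 - 2335121\right) + 405376} = \frac{3964 + \left(219024 + 16848 + 288 i \sqrt{6} + 3744 i \sqrt{6}\right)}{\left(-888333 - 2335121\right) + 405376} = \frac{3964 + \left(235872 + 4032 i \sqrt{6}\right)}{-3223454 + 405376} = \frac{239836 + 4032 i \sqrt{6}}{-2818078} = \left(239836 + 4032 i \sqrt{6}\right) \left(- \frac{1}{2818078}\right) = - \frac{119918}{1409039} - \frac{2016 i \sqrt{6}}{1409039}$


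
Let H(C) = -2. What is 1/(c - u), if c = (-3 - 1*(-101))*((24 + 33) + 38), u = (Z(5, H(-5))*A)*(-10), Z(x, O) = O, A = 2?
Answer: 1/9270 ≈ 0.00010787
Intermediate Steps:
u = 40 (u = -2*2*(-10) = -4*(-10) = 40)
c = 9310 (c = (-3 + 101)*(57 + 38) = 98*95 = 9310)
1/(c - u) = 1/(9310 - 1*40) = 1/(9310 - 40) = 1/9270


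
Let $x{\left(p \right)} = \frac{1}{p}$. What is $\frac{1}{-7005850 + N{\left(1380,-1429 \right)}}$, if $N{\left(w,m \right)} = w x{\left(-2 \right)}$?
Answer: $- \frac{1}{7006540} \approx -1.4272 \cdot 10^{-7}$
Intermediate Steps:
$N{\left(w,m \right)} = - \frac{w}{2}$ ($N{\left(w,m \right)} = \frac{w}{-2} = w \left(- \frac{1}{2}\right) = - \frac{w}{2}$)
$\frac{1}{-7005850 + N{\left(1380,-1429 \right)}} = \frac{1}{-7005850 - 690} = \frac{1}{-7006540} = - \frac{1}{7006540}$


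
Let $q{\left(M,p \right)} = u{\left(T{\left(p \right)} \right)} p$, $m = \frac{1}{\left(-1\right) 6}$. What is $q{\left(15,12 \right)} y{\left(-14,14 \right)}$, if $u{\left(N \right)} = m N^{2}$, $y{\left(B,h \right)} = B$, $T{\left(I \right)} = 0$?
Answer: $0$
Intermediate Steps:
$m = - \frac{1}{6}$ ($m = \frac{1}{-6} = - \frac{1}{6} \approx -0.16667$)
$u{\left(N \right)} = - \frac{N^{2}}{6}$
$q{\left(M,p \right)} = 0$ ($q{\left(M,p \right)} = - \frac{0^{2}}{6} p = \left(- \frac{1}{6}\right) 0 p = 0 p = 0$)
$q{\left(15,12 \right)} y{\left(-14,14 \right)} = 0 \left(-14\right) = 0$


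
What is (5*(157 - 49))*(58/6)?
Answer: 5220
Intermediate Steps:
(5*(157 - 49))*(58/6) = (5*108)*(58*(1/6)) = 540*(29/3) = 5220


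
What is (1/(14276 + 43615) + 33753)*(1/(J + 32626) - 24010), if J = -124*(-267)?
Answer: -513989682181755206/634234499 ≈ -8.1041e+8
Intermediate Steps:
J = 33108
(1/(14276 + 43615) + 33753)*(1/(J + 32626) - 24010) = (1/(14276 + 43615) + 33753)*(1/(33108 + 32626) - 24010) = (1/57891 + 33753)*(1/65734 - 24010) = (1953994924/57891)*(-1578273339/65734) = -513989682181755206/634234499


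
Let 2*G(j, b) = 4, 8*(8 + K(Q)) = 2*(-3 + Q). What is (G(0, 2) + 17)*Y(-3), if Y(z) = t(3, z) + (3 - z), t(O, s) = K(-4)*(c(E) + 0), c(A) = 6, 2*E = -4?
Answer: -1995/2 ≈ -997.50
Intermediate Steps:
K(Q) = -35/4 + Q/4 (K(Q) = -8 + (2*(-3 + Q))/8 = -8 + (-6 + 2*Q)/8 = -8 + (-3/4 + Q/4) = -35/4 + Q/4)
G(j, b) = 2 (G(j, b) = (1/2)*4 = 2)
E = -2 (E = (1/2)*(-4) = -2)
t(O, s) = -117/2 (t(O, s) = (-35/4 + (1/4)*(-4))*(6 + 0) = (-35/4 - 1)*6 = -39/4*6 = -117/2)
Y(z) = -111/2 - z (Y(z) = -117/2 + (3 - z) = -111/2 - z)
(G(0, 2) + 17)*Y(-3) = (2 + 17)*(-111/2 - 1*(-3)) = 19*(-111/2 + 3) = 19*(-105/2) = -1995/2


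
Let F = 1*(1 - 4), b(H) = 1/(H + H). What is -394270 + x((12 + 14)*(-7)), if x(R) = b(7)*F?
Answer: -5519783/14 ≈ -3.9427e+5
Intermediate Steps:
b(H) = 1/(2*H)
F = -3 (F = 1*(-3) = -3)
x(R) = -3/14 (x(R) = ((½)/7)*(-3) = ((½)*(⅐))*(-3) = (1/14)*(-3) = -3/14)
-394270 + x((12 + 14)*(-7)) = -394270 - 3/14 = -5519783/14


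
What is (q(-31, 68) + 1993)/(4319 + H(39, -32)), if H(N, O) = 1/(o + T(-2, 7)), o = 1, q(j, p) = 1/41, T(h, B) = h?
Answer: 40857/88519 ≈ 0.46156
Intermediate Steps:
q(j, p) = 1/41
H(N, O) = -1 (H(N, O) = 1/(1 - 2) = 1/(-1) = -1)
(q(-31, 68) + 1993)/(4319 + H(39, -32)) = (1/41 + 1993)/(4319 - 1) = (81714/41)/4318 = (81714/41)*(1/4318) = 40857/88519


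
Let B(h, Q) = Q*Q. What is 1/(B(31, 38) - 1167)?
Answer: 1/277 ≈ 0.0036101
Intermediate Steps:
B(h, Q) = Q**2
1/(B(31, 38) - 1167) = 1/(38**2 - 1167) = 1/(1444 - 1167) = 1/277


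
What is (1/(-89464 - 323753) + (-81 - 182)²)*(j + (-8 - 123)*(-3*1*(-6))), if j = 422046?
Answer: 1332826808728704/45913 ≈ 2.9029e+10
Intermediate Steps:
(1/(-89464 - 323753) + (-81 - 182)²)*(j + (-8 - 123)*(-3*1*(-6))) = (1/(-89464 - 323753) + (-81 - 182)²)*(422046 + (-8 - 123)*(-3*1*(-6))) = (1/(-413217) + (-263)²)*(422046 - (-393)*(-6)) = (-1/413217 + 69169)*(422046 - 131*18) = 28581806672*(422046 - 2358)/413217 = (28581806672/413217)*419688 = 1332826808728704/45913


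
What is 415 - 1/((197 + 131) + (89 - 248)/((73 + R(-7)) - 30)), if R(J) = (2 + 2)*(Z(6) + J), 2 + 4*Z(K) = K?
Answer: 2520276/6073 ≈ 415.00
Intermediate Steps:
Z(K) = -½ + K/4
R(J) = 4 + 4*J (R(J) = (2 + 2)*((-½ + (¼)*6) + J) = 4*((-½ + 3/2) + J) = 4*(1 + J) = 4 + 4*J)
415 - 1/((197 + 131) + (89 - 248)/((73 + R(-7)) - 30)) = 415 - 1/((197 + 131) + (89 - 248)/((73 + (4 + 4*(-7))) - 30)) = 415 - 1/(328 - 159/((73 + (4 - 28)) - 30)) = 415 - 1/(328 - 159/((73 - 24) - 30)) = 415 - 1/(328 - 159/(49 - 30)) = 415 - 1/(328 - 159/19) = 415 - 1/6073/19 = 415 - 1*19/6073 = 415 - 19/6073 = 2520276/6073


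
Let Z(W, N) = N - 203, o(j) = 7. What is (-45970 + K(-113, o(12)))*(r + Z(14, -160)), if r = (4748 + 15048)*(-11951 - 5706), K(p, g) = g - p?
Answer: 16026332659750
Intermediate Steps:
Z(W, N) = -203 + N
r = -349537972 (r = 19796*(-17657) = -349537972)
(-45970 + K(-113, o(12)))*(r + Z(14, -160)) = (-45970 + (7 - 1*(-113)))*(-349537972 + (-203 - 160)) = (-45970 + (7 + 113))*(-349537972 - 363) = (-45970 + 120)*(-349538335) = -45850*(-349538335) = 16026332659750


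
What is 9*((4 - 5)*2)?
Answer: -18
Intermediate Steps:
9*((4 - 5)*2) = 9*(-1*2) = 9*(-2) = -18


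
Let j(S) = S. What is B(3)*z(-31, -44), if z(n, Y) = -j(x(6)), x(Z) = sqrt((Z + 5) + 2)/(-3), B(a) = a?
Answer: sqrt(13) ≈ 3.6056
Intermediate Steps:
x(Z) = -sqrt(7 + Z)/3 (x(Z) = sqrt((5 + Z) + 2)*(-1/3) = sqrt(7 + Z)*(-1/3) = -sqrt(7 + Z)/3)
z(n, Y) = sqrt(13)/3 (z(n, Y) = -(-1)*sqrt(7 + 6)/3 = -(-1)*sqrt(13)/3 = sqrt(13)/3)
B(3)*z(-31, -44) = 3*(sqrt(13)/3) = sqrt(13)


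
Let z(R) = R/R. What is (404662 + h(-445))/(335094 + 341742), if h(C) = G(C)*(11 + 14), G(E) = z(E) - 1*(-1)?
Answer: 11242/18801 ≈ 0.59795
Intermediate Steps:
z(R) = 1
G(E) = 2 (G(E) = 1 - 1*(-1) = 1 + 1 = 2)
h(C) = 50 (h(C) = 2*(11 + 14) = 2*25 = 50)
(404662 + h(-445))/(335094 + 341742) = (404662 + 50)/(335094 + 341742) = 404712/676836 = 404712*(1/676836) = 11242/18801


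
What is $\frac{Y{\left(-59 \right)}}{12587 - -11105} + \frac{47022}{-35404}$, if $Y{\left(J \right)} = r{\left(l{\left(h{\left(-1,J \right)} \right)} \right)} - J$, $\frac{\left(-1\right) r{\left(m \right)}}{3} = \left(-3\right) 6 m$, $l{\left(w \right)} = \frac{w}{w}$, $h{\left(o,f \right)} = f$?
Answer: $- \frac{277511143}{209697892} \approx -1.3234$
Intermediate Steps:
$l{\left(w \right)} = 1$
$r{\left(m \right)} = 54 m$ ($r{\left(m \right)} = - 3 \left(-3\right) 6 m = - 3 \left(- 18 m\right) = 54 m$)
$Y{\left(J \right)} = 54 - J$ ($Y{\left(J \right)} = 54 \cdot 1 - J = 54 - J$)
$\frac{Y{\left(-59 \right)}}{12587 - -11105} + \frac{47022}{-35404} = \frac{54 - -59}{12587 - -11105} + \frac{47022}{-35404} = \frac{54 + 59}{12587 + 11105} + 47022 \left(- \frac{1}{35404}\right) = \frac{113}{23692} - \frac{23511}{17702} = - \frac{277511143}{209697892}$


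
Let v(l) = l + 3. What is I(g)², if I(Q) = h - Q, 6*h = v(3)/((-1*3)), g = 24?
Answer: 5329/9 ≈ 592.11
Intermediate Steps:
v(l) = 3 + l
h = -⅓ (h = ((3 + 3)/((-1*3)))/6 = (6/(-3))/6 = (6*(-⅓))/6 = (⅙)*(-2) = -⅓ ≈ -0.33333)
I(Q) = -⅓ - Q
I(g)² = (-⅓ - 1*24)² = (-⅓ - 24)² = (-73/3)² = 5329/9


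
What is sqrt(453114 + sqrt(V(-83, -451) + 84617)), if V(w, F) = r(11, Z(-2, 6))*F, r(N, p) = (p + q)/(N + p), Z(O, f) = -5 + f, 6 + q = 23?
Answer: sqrt(1812456 + 2*sqrt(335762))/2 ≈ 673.35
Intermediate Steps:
q = 17 (q = -6 + 23 = 17)
r(N, p) = (17 + p)/(N + p) (r(N, p) = (p + 17)/(N + p) = (17 + p)/(N + p))
V(w, F) = 3*F/2 (V(w, F) = ((17 + (-5 + 6))/(11 + (-5 + 6)))*F = ((17 + 1)/(11 + 1))*F = (18/12)*F = ((1/12)*18)*F = 3*F/2)
sqrt(453114 + sqrt(V(-83, -451) + 84617)) = sqrt(453114 + sqrt((3/2)*(-451) + 84617)) = sqrt(453114 + sqrt(-1353/2 + 84617)) = sqrt(453114 + sqrt(167881/2)) = sqrt(453114 + sqrt(335762)/2)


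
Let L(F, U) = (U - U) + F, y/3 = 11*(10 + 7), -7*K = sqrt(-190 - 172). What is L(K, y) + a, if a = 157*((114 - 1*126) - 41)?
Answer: -8321 - I*sqrt(362)/7 ≈ -8321.0 - 2.718*I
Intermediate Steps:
K = -I*sqrt(362)/7 (K = -sqrt(-190 - 172)/7 = -I*sqrt(362)/7 ≈ -2.718*I)
y = 561 (y = 3*(11*(10 + 7)) = 3*(11*17) = 3*187 = 561)
L(F, U) = F (L(F, U) = 0 + F = F)
a = -8321 (a = 157*((114 - 126) - 41) = 157*(-12 - 41) = 157*(-53) = -8321)
L(K, y) + a = -I*sqrt(362)/7 - 8321 = -8321 - I*sqrt(362)/7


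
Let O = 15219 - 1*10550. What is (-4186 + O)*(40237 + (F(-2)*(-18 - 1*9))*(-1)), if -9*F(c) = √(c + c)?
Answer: 19434471 - 2898*I ≈ 1.9434e+7 - 2898.0*I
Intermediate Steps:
F(c) = -√2*√c/9 (F(c) = -√(c + c)/9 = -√2*√c/9)
O = 4669 (O = 15219 - 10550 = 4669)
(-4186 + O)*(40237 + (F(-2)*(-18 - 1*9))*(-1)) = (-4186 + 4669)*(40237 + ((-√2*√(-2)/9)*(-18 - 1*9))*(-1)) = 483*(40237 + ((-√2*I*√2/9)*(-18 - 9))*(-1)) = 483*(40237 + (-2*I/9*(-27))*(-1)) = 483*(40237 + (6*I)*(-1)) = 483*(40237 - 6*I) = 19434471 - 2898*I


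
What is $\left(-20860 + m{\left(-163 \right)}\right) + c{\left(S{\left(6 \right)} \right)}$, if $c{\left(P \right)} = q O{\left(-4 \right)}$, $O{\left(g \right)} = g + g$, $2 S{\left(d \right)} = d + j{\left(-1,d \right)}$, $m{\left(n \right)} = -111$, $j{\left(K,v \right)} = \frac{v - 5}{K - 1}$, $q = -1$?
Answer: $-20963$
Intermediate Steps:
$j{\left(K,v \right)} = \frac{-5 + v}{-1 + K}$
$S{\left(d \right)} = \frac{5}{4} + \frac{d}{4}$ ($S{\left(d \right)} = \frac{d + \frac{-5 + d}{-1 - 1}}{2} = \frac{d + \frac{-5 + d}{-2}}{2} = \frac{d - \frac{-5 + d}{2}}{2} = \frac{d - \left(- \frac{5}{2} + \frac{d}{2}\right)}{2} = \frac{\frac{5}{2} + \frac{d}{2}}{2} = \frac{5}{4} + \frac{d}{4}$)
$O{\left(g \right)} = 2 g$
$c{\left(P \right)} = 8$ ($c{\left(P \right)} = - 2 \left(-4\right) = \left(-1\right) \left(-8\right) = 8$)
$\left(-20860 + m{\left(-163 \right)}\right) + c{\left(S{\left(6 \right)} \right)} = \left(-20860 - 111\right) + 8 = -20971 + 8 = -20963$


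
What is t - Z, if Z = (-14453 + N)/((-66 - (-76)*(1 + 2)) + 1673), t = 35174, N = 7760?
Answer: 64550983/1835 ≈ 35178.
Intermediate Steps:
Z = -6693/1835 (Z = (-14453 + 7760)/((-66 - (-76)*(1 + 2)) + 1673) = -6693/((-66 - (-76)*3) + 1673) = -6693/((-66 - 76*(-3)) + 1673) = -6693/((-66 + 228) + 1673) = -6693/(162 + 1673) = -6693/1835 ≈ -3.6474)
t - Z = 35174 - 1*(-6693/1835) = 35174 + 6693/1835 = 64550983/1835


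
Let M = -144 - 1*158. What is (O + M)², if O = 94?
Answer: 43264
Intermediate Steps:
M = -302 (M = -144 - 158 = -302)
(O + M)² = (94 - 302)² = (-208)² = 43264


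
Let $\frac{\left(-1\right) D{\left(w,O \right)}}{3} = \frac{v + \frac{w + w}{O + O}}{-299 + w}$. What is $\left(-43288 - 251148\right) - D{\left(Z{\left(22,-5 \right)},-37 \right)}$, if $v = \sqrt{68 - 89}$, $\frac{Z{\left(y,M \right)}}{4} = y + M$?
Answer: $- \frac{838848096}{2849} - \frac{i \sqrt{21}}{77} \approx -2.9444 \cdot 10^{5} - 0.059514 i$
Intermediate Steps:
$Z{\left(y,M \right)} = 4 M + 4 y$ ($Z{\left(y,M \right)} = 4 \left(y + M\right) = 4 \left(M + y\right) = 4 M + 4 y$)
$v = i \sqrt{21}$ ($v = \sqrt{-21} = i \sqrt{21} \approx 4.5826 i$)
$D{\left(w,O \right)} = - \frac{3 \left(i \sqrt{21} + \frac{w}{O}\right)}{-299 + w}$ ($D{\left(w,O \right)} = - 3 \frac{i \sqrt{21} + \frac{w + w}{O + O}}{-299 + w} = - 3 \frac{i \sqrt{21} + \frac{2 w}{2 O}}{-299 + w} = - 3 \frac{i \sqrt{21} + 2 w \frac{1}{2 O}}{-299 + w} = - 3 \frac{i \sqrt{21} + \frac{w}{O}}{-299 + w} = - \frac{3 \left(i \sqrt{21} + \frac{w}{O}\right)}{-299 + w}$)
$\left(-43288 - 251148\right) - D{\left(Z{\left(22,-5 \right)},-37 \right)} = \left(-43288 - 251148\right) - \frac{3 \left(- (4 \left(-5\right) + 4 \cdot 22) - i \left(-37\right) \sqrt{21}\right)}{\left(-37\right) \left(-299 + \left(4 \left(-5\right) + 4 \cdot 22\right)\right)} = \left(-43288 - 251148\right) - 3 \left(- \frac{1}{37}\right) \frac{1}{-299 + \left(-20 + 88\right)} \left(- (-20 + 88) + 37 i \sqrt{21}\right) = -294436 - 3 \left(- \frac{1}{37}\right) \frac{1}{-299 + 68} \left(\left(-1\right) 68 + 37 i \sqrt{21}\right) = -294436 - 3 \left(- \frac{1}{37}\right) \frac{1}{-231} \left(-68 + 37 i \sqrt{21}\right) = -294436 - 3 \left(- \frac{1}{37}\right) \left(- \frac{1}{231}\right) \left(-68 + 37 i \sqrt{21}\right) = -294436 - \left(- \frac{68}{2849} + \frac{i \sqrt{21}}{77}\right) = -294436 + \left(\frac{68}{2849} - \frac{i \sqrt{21}}{77}\right) = - \frac{838848096}{2849} - \frac{i \sqrt{21}}{77}$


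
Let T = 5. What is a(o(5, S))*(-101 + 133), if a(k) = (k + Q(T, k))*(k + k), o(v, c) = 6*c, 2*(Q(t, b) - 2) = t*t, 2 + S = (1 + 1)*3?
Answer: 59136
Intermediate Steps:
S = 4 (S = -2 + (1 + 1)*3 = -2 + 2*3 = -2 + 6 = 4)
Q(t, b) = 2 + t**2/2 (Q(t, b) = 2 + (t*t)/2 = 2 + t**2/2)
a(k) = 2*k*(29/2 + k) (a(k) = (k + (2 + (1/2)*5**2))*(k + k) = (k + (2 + (1/2)*25))*(2*k) = (k + (2 + 25/2))*(2*k) = (k + 29/2)*(2*k) = (29/2 + k)*(2*k) = 2*k*(29/2 + k))
a(o(5, S))*(-101 + 133) = ((6*4)*(29 + 2*(6*4)))*(-101 + 133) = (24*(29 + 2*24))*32 = (24*(29 + 48))*32 = (24*77)*32 = 1848*32 = 59136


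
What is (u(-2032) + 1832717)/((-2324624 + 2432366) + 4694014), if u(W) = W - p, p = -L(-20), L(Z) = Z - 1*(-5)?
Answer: 915335/2400878 ≈ 0.38125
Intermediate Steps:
L(Z) = 5 + Z (L(Z) = Z + 5 = 5 + Z)
p = 15 (p = -(5 - 20) = -1*(-15) = 15)
u(W) = -15 + W (u(W) = W - 1*15 = W - 15 = -15 + W)
(u(-2032) + 1832717)/((-2324624 + 2432366) + 4694014) = ((-15 - 2032) + 1832717)/((-2324624 + 2432366) + 4694014) = (-2047 + 1832717)/(107742 + 4694014) = 1830670/4801756 = 1830670*(1/4801756) = 915335/2400878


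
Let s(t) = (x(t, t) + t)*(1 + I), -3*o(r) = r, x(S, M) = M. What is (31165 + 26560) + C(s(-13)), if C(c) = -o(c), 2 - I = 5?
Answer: 173227/3 ≈ 57742.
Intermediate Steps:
I = -3 (I = 2 - 1*5 = 2 - 5 = -3)
o(r) = -r/3
s(t) = -4*t (s(t) = (t + t)*(1 - 3) = (2*t)*(-2) = -4*t)
C(c) = c/3 (C(c) = -(-1)*c/3 = c/3)
(31165 + 26560) + C(s(-13)) = (31165 + 26560) + (-4*(-13))/3 = 57725 + (⅓)*52 = 57725 + 52/3 = 173227/3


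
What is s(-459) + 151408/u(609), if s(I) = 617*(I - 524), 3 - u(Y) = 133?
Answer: -39498919/65 ≈ -6.0768e+5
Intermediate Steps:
u(Y) = -130 (u(Y) = 3 - 1*133 = 3 - 133 = -130)
s(I) = -323308 + 617*I (s(I) = 617*(-524 + I) = -323308 + 617*I)
s(-459) + 151408/u(609) = (-323308 + 617*(-459)) + 151408/(-130) = (-323308 - 283203) + 151408*(-1/130) = -606511 - 75704/65 = -39498919/65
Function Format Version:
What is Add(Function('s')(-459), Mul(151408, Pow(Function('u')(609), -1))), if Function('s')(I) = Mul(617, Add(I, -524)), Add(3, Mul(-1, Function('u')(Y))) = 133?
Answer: Rational(-39498919, 65) ≈ -6.0768e+5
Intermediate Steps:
Function('u')(Y) = -130 (Function('u')(Y) = Add(3, Mul(-1, 133)) = Add(3, -133) = -130)
Function('s')(I) = Add(-323308, Mul(617, I)) (Function('s')(I) = Mul(617, Add(-524, I)) = Add(-323308, Mul(617, I)))
Add(Function('s')(-459), Mul(151408, Pow(Function('u')(609), -1))) = Add(Add(-323308, Mul(617, -459)), Mul(151408, Pow(-130, -1))) = Add(Add(-323308, -283203), Mul(151408, Rational(-1, 130))) = Add(-606511, Rational(-75704, 65)) = Rational(-39498919, 65)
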